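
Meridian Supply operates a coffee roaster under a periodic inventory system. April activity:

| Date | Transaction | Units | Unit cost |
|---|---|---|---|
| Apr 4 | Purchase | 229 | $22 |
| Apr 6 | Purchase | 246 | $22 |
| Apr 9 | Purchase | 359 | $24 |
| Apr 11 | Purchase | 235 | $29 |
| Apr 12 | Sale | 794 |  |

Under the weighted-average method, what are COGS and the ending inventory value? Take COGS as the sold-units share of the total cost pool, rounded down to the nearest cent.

Apr 12, sell 794: 794/1069 × $25,881.00 → $19,223.11
Ending inventory (cost pool remaining) = $6,657.89

COGS = $19,223.11; ending inventory = $6,657.89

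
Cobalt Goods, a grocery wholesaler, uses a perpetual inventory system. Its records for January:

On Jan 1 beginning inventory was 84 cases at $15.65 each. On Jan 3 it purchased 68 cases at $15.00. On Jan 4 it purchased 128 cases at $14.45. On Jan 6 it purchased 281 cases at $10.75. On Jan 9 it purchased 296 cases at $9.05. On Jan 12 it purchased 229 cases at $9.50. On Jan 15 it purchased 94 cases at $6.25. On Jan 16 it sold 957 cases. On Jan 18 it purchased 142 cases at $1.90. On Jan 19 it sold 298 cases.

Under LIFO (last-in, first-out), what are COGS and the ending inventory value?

COGS = $11,868.00; ending inventory = $1,048.55

Jan 16, 957 sold [LIFO — newest first]: 94 @ $6.25 + 229 @ $9.50 + 296 @ $9.05 + 281 @ $10.75 + 57 @ $14.45 = $9,286.20
Jan 19, 298 sold [LIFO — newest first]: 142 @ $1.90 + 71 @ $14.45 + 68 @ $15.00 + 17 @ $15.65 = $2,581.80
Total COGS = $9,286.20 + $2,581.80 = $11,868.00
Ending inventory: 67 @ $15.65 = $1,048.55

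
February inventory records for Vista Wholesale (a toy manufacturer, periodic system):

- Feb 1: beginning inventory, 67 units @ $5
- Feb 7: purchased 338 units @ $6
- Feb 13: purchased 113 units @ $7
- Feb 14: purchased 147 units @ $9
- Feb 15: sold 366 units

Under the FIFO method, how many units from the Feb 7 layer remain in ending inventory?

39

Feb 15, 366 sold [FIFO — oldest first]: 67 @ $5 + 299 @ $6 = $2,129
Ending inventory: 39 @ $6 + 113 @ $7 + 147 @ $9 = $2,348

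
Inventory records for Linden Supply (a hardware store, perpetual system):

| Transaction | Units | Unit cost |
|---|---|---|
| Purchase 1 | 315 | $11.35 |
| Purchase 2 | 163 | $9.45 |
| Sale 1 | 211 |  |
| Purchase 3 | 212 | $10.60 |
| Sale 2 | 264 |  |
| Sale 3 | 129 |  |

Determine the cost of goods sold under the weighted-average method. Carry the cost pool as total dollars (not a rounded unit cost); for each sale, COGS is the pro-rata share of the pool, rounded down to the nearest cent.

COGS = $6,446.30

After Purchase 1: 315 on hand, pool $3,575.25 (≈ $11.3500 each)
After Purchase 2: 478 on hand, pool $5,115.60 (≈ $10.7021 each)
Sale 1, sell 211: 211/478 × $5,115.60 → $2,258.14
After Purchase 3: 479 on hand, pool $5,104.66 (≈ $10.6569 each)
Sale 2, sell 264: 264/479 × $5,104.66 → $2,813.42
Sale 3, sell 129: 129/215 × $2,291.24 → $1,374.74
Total COGS = $2,258.14 + $2,813.42 + $1,374.74 = $6,446.30
Ending inventory (cost pool remaining) = $916.50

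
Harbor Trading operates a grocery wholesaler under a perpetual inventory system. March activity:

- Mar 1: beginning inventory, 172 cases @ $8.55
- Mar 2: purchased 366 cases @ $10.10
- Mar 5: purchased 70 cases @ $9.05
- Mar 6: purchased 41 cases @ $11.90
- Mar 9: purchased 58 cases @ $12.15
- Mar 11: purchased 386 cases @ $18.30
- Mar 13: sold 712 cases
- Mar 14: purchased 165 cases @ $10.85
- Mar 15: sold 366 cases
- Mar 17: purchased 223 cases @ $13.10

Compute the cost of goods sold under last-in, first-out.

Mar 13, 712 sold [LIFO — newest first]: 386 @ $18.30 + 58 @ $12.15 + 41 @ $11.90 + 70 @ $9.05 + 157 @ $10.10 = $10,475.60
Mar 15, 366 sold [LIFO — newest first]: 165 @ $10.85 + 201 @ $10.10 = $3,820.35
Total COGS = $10,475.60 + $3,820.35 = $14,295.95
Ending inventory: 172 @ $8.55 + 8 @ $10.10 + 223 @ $13.10 = $4,472.70
Check: goods available $18,768.65 = COGS $14,295.95 + ending $4,472.70

COGS = $14,295.95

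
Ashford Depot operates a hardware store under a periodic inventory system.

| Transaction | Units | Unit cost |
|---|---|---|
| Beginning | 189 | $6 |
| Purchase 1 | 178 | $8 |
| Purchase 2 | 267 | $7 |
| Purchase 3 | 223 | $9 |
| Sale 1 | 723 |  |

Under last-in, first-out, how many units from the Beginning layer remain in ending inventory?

134

Sale 1 (723) [LIFO — newest first]: 223 @ $9 + 267 @ $7 + 178 @ $8 + 55 @ $6 = $5,630
Ending inventory: 134 @ $6 = $804
Check: goods available $6,434 = COGS $5,630 + ending $804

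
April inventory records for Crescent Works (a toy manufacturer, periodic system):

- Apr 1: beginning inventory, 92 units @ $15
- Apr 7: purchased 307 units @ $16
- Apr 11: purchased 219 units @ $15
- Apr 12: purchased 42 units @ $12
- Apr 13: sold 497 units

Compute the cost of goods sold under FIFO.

Apr 13, 497 sold [FIFO — oldest first]: 92 @ $15 + 307 @ $16 + 98 @ $15 = $7,762
Ending inventory: 121 @ $15 + 42 @ $12 = $2,319

COGS = $7,762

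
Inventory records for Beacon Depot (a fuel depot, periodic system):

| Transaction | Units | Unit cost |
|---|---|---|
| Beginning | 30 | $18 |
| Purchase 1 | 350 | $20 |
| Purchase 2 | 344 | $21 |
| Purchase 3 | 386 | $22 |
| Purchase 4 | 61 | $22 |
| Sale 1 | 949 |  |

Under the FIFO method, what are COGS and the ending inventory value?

Sale 1 (949) [FIFO — oldest first]: 30 @ $18 + 350 @ $20 + 344 @ $21 + 225 @ $22 = $19,714
Ending inventory: 161 @ $22 + 61 @ $22 = $4,884

COGS = $19,714; ending inventory = $4,884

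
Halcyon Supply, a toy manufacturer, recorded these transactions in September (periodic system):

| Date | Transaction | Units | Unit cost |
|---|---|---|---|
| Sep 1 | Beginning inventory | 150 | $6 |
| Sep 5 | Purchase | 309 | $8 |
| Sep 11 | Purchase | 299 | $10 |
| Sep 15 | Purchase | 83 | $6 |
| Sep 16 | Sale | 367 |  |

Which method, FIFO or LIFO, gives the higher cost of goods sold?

FIFO COGS: 150 @ $6 + 217 @ $8 = $2,636
LIFO COGS: 83 @ $6 + 284 @ $10 = $3,338

LIFO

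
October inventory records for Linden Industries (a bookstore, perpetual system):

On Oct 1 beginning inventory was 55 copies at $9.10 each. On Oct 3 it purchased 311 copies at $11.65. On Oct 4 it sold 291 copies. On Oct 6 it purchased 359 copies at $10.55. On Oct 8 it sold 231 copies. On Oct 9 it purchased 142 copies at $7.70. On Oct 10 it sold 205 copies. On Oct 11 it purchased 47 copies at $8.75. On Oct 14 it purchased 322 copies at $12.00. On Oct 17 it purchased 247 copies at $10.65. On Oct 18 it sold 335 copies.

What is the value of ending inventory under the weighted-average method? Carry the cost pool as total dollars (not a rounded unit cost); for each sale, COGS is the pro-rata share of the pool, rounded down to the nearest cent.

After Oct 1: 55 on hand, pool $500.50 (≈ $9.1000 each)
After Oct 3: 366 on hand, pool $4,123.65 (≈ $11.2668 each)
Oct 4, sell 291: 291/366 × $4,123.65 → $3,278.63
After Oct 6: 434 on hand, pool $4,632.47 (≈ $10.6739 each)
Oct 8, sell 231: 231/434 × $4,632.47 → $2,465.66
After Oct 9: 345 on hand, pool $3,260.21 (≈ $9.4499 each)
Oct 10, sell 205: 205/345 × $3,260.21 → $1,937.22
After Oct 11: 187 on hand, pool $1,734.24 (≈ $9.2740 each)
After Oct 14: 509 on hand, pool $5,598.24 (≈ $10.9985 each)
After Oct 17: 756 on hand, pool $8,228.79 (≈ $10.8846 each)
Oct 18, sell 335: 335/756 × $8,228.79 → $3,646.35
Total COGS = $3,278.63 + $2,465.66 + $1,937.22 + $3,646.35 = $11,327.86
Ending inventory (cost pool remaining) = $4,582.44

Ending inventory = $4,582.44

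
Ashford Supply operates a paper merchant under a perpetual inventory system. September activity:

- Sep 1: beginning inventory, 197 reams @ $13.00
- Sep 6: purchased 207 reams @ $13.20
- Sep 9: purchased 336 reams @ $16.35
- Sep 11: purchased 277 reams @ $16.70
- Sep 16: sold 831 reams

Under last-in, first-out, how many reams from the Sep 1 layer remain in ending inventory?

Sep 16, 831 sold [LIFO — newest first]: 277 @ $16.70 + 336 @ $16.35 + 207 @ $13.20 + 11 @ $13.00 = $12,994.90
Ending inventory: 186 @ $13.00 = $2,418.00

186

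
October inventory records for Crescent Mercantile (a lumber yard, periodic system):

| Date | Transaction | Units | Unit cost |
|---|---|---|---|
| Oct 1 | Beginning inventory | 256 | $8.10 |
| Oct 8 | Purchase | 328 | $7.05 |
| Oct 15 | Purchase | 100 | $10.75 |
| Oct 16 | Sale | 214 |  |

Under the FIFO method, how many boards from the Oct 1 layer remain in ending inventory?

Oct 16, 214 sold [FIFO — oldest first]: 214 @ $8.10 = $1,733.40
Ending inventory: 42 @ $8.10 + 328 @ $7.05 + 100 @ $10.75 = $3,727.60

42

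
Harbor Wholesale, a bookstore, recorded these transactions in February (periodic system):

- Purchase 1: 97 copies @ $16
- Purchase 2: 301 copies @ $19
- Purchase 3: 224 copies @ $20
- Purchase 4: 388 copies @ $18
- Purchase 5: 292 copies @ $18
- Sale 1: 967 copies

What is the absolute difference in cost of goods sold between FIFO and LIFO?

$44

FIFO COGS: 97 @ $16 + 301 @ $19 + 224 @ $20 + 345 @ $18 = $17,961
LIFO COGS: 292 @ $18 + 388 @ $18 + 224 @ $20 + 63 @ $19 = $17,917
Difference = |$17,961 − $17,917| = $44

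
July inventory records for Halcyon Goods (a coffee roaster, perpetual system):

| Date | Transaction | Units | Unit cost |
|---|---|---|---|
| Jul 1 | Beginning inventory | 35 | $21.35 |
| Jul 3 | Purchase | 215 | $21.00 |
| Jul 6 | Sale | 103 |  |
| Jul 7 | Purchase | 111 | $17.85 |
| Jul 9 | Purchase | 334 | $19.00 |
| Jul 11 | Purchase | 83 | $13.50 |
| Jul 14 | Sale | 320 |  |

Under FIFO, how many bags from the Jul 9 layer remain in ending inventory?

Jul 6, 103 sold [FIFO — oldest first]: 35 @ $21.35 + 68 @ $21.00 = $2,175.25
Jul 14, 320 sold [FIFO — oldest first]: 147 @ $21.00 + 111 @ $17.85 + 62 @ $19.00 = $6,246.35
Total COGS = $2,175.25 + $6,246.35 = $8,421.60
Ending inventory: 272 @ $19.00 + 83 @ $13.50 = $6,288.50
Check: goods available $14,710.10 = COGS $8,421.60 + ending $6,288.50

272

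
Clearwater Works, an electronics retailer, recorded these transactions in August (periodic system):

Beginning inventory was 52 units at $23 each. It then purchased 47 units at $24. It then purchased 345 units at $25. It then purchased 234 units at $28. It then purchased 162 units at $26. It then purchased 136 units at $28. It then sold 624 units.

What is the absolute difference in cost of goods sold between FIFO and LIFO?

FIFO COGS: 52 @ $23 + 47 @ $24 + 345 @ $25 + 180 @ $28 = $15,989
LIFO COGS: 136 @ $28 + 162 @ $26 + 234 @ $28 + 92 @ $25 = $16,872
Difference = |$15,989 − $16,872| = $883

$883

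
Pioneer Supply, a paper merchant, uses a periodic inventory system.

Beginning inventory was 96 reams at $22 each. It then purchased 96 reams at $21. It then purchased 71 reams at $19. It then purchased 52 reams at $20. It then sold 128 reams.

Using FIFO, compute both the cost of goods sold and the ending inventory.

COGS = $2,784; ending inventory = $3,733

Sale 1 (128) [FIFO — oldest first]: 96 @ $22 + 32 @ $21 = $2,784
Ending inventory: 64 @ $21 + 71 @ $19 + 52 @ $20 = $3,733
Check: goods available $6,517 = COGS $2,784 + ending $3,733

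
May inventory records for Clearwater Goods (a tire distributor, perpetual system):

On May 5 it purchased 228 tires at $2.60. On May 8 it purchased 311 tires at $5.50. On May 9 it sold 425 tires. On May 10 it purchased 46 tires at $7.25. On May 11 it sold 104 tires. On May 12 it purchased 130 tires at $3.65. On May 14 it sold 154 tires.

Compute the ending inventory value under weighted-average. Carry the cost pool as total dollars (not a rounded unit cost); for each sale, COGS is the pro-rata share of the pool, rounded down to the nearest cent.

Ending inventory = $131.06

After May 5: 228 on hand, pool $592.80 (≈ $2.6000 each)
After May 8: 539 on hand, pool $2,303.30 (≈ $4.2733 each)
May 9, sell 425: 425/539 × $2,303.30 → $1,816.14
After May 10: 160 on hand, pool $820.66 (≈ $5.1291 each)
May 11, sell 104: 104/160 × $820.66 → $533.42
After May 12: 186 on hand, pool $761.74 (≈ $4.0954 each)
May 14, sell 154: 154/186 × $761.74 → $630.68
Total COGS = $1,816.14 + $533.42 + $630.68 = $2,980.24
Ending inventory (cost pool remaining) = $131.06
Check: goods available $3,111.30 = COGS $2,980.24 + ending $131.06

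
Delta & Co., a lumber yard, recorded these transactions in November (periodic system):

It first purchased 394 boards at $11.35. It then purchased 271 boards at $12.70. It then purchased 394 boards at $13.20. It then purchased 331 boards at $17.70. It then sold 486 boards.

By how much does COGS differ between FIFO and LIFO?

$2,264.40

FIFO COGS: 394 @ $11.35 + 92 @ $12.70 = $5,640.30
LIFO COGS: 331 @ $17.70 + 155 @ $13.20 = $7,904.70
Difference = |$5,640.30 − $7,904.70| = $2,264.40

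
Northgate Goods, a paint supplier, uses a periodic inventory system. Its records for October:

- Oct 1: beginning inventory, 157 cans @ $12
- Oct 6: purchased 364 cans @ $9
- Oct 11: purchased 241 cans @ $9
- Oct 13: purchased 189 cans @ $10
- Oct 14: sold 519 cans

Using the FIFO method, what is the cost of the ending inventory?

Ending inventory = $4,077

Oct 14, 519 sold [FIFO — oldest first]: 157 @ $12 + 362 @ $9 = $5,142
Ending inventory: 2 @ $9 + 241 @ $9 + 189 @ $10 = $4,077
Check: goods available $9,219 = COGS $5,142 + ending $4,077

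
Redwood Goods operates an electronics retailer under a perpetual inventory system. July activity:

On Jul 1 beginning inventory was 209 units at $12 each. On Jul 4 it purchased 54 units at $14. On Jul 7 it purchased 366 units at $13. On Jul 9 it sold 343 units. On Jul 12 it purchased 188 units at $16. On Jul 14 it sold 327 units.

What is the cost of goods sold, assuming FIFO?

COGS = $8,678

Jul 9, 343 sold [FIFO — oldest first]: 209 @ $12 + 54 @ $14 + 80 @ $13 = $4,304
Jul 14, 327 sold [FIFO — oldest first]: 286 @ $13 + 41 @ $16 = $4,374
Total COGS = $4,304 + $4,374 = $8,678
Ending inventory: 147 @ $16 = $2,352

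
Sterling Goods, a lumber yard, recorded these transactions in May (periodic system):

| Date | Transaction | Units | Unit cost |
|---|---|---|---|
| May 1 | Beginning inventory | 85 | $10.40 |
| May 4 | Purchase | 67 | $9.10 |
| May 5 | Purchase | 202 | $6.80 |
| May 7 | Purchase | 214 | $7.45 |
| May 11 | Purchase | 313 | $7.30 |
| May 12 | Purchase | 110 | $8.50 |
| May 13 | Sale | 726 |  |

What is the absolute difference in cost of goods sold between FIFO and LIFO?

FIFO COGS: 85 @ $10.40 + 67 @ $9.10 + 202 @ $6.80 + 214 @ $7.45 + 158 @ $7.30 = $5,615.00
LIFO COGS: 110 @ $8.50 + 313 @ $7.30 + 214 @ $7.45 + 89 @ $6.80 = $5,419.40
Difference = |$5,615.00 − $5,419.40| = $195.60

$195.60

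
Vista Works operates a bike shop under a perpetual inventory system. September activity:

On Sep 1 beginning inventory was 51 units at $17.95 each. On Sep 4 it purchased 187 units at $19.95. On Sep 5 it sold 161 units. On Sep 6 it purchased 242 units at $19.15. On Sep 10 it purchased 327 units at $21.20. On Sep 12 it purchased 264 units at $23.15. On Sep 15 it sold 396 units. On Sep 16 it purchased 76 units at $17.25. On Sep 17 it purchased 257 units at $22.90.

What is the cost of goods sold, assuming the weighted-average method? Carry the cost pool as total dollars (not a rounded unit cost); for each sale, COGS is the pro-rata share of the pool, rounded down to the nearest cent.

After Sep 1: 51 on hand, pool $915.45 (≈ $17.9500 each)
After Sep 4: 238 on hand, pool $4,646.10 (≈ $19.5214 each)
Sep 5, sell 161: 161/238 × $4,646.10 → $3,142.95
After Sep 6: 319 on hand, pool $6,137.45 (≈ $19.2397 each)
After Sep 10: 646 on hand, pool $13,069.85 (≈ $20.2320 each)
After Sep 12: 910 on hand, pool $19,181.45 (≈ $21.0785 each)
Sep 15, sell 396: 396/910 × $19,181.45 → $8,347.09
After Sep 16: 590 on hand, pool $12,145.36 (≈ $20.5854 each)
After Sep 17: 847 on hand, pool $18,030.66 (≈ $21.2877 each)
Total COGS = $3,142.95 + $8,347.09 = $11,490.04
Ending inventory (cost pool remaining) = $18,030.66
Check: goods available $29,520.70 = COGS $11,490.04 + ending $18,030.66

COGS = $11,490.04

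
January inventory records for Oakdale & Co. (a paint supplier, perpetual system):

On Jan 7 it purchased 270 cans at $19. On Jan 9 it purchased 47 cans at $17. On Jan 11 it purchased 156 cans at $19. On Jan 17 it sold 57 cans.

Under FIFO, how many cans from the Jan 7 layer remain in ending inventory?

Jan 17, 57 sold [FIFO — oldest first]: 57 @ $19 = $1,083
Ending inventory: 213 @ $19 + 47 @ $17 + 156 @ $19 = $7,810

213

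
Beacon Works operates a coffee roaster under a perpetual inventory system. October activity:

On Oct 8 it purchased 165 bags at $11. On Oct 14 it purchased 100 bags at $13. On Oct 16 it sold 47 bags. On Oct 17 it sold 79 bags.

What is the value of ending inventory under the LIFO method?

Oct 16, 47 sold [LIFO — newest first]: 47 @ $13 = $611
Oct 17, 79 sold [LIFO — newest first]: 53 @ $13 + 26 @ $11 = $975
Total COGS = $611 + $975 = $1,586
Ending inventory: 139 @ $11 = $1,529

Ending inventory = $1,529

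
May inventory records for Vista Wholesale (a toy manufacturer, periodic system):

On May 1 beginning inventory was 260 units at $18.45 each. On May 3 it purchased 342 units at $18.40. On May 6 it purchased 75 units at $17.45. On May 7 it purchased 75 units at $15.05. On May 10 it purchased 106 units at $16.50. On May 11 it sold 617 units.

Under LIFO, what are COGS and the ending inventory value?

May 11, 617 sold [LIFO — newest first]: 106 @ $16.50 + 75 @ $15.05 + 75 @ $17.45 + 342 @ $18.40 + 19 @ $18.45 = $10,829.85
Ending inventory: 241 @ $18.45 = $4,446.45
Check: goods available $15,276.30 = COGS $10,829.85 + ending $4,446.45

COGS = $10,829.85; ending inventory = $4,446.45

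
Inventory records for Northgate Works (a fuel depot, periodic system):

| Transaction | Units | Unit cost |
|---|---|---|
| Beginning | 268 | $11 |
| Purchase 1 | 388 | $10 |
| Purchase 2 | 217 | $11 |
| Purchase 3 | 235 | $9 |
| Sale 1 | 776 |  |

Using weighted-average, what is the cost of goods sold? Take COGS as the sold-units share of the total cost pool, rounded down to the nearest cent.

Sale 1, sell 776: 776/1108 × $11,330.00 → $7,935.09
Ending inventory (cost pool remaining) = $3,394.91

COGS = $7,935.09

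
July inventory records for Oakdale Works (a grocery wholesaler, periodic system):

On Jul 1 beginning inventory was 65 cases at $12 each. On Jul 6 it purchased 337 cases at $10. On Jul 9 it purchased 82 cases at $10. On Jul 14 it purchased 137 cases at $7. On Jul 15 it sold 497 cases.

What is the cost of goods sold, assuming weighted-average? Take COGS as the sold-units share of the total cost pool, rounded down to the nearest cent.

Jul 15, sell 497: 497/621 × $5,929.00 → $4,745.10
Ending inventory (cost pool remaining) = $1,183.90
Check: goods available $5,929.00 = COGS $4,745.10 + ending $1,183.90

COGS = $4,745.10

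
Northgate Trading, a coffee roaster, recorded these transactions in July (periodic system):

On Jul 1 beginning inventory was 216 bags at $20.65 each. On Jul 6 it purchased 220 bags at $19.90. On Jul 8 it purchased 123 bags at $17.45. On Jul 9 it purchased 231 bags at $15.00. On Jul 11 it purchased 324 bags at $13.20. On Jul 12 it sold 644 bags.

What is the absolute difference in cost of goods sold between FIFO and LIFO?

$2,964.90

FIFO COGS: 216 @ $20.65 + 220 @ $19.90 + 123 @ $17.45 + 85 @ $15.00 = $12,259.75
LIFO COGS: 324 @ $13.20 + 231 @ $15.00 + 89 @ $17.45 = $9,294.85
Difference = |$12,259.75 − $9,294.85| = $2,964.90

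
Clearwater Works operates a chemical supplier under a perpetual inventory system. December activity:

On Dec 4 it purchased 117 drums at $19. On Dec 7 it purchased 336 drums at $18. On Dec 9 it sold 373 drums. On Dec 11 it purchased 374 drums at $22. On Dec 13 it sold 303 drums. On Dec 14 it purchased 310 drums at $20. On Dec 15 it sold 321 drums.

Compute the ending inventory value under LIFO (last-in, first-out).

Ending inventory = $2,840

Dec 9, 373 sold [LIFO — newest first]: 336 @ $18 + 37 @ $19 = $6,751
Dec 13, 303 sold [LIFO — newest first]: 303 @ $22 = $6,666
Dec 15, 321 sold [LIFO — newest first]: 310 @ $20 + 11 @ $22 = $6,442
Total COGS = $6,751 + $6,666 + $6,442 = $19,859
Ending inventory: 80 @ $19 + 60 @ $22 = $2,840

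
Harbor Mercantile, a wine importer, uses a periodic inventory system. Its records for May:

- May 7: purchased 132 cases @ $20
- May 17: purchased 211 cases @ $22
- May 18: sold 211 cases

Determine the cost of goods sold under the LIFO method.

May 18, 211 sold [LIFO — newest first]: 211 @ $22 = $4,642
Ending inventory: 132 @ $20 = $2,640
Check: goods available $7,282 = COGS $4,642 + ending $2,640

COGS = $4,642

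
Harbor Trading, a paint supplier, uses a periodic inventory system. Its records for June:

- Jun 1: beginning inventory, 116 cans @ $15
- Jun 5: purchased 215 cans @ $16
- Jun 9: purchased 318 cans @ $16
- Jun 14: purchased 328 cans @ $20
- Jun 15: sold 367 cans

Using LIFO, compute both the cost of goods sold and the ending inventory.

COGS = $7,184; ending inventory = $9,644

Jun 15, 367 sold [LIFO — newest first]: 328 @ $20 + 39 @ $16 = $7,184
Ending inventory: 116 @ $15 + 215 @ $16 + 279 @ $16 = $9,644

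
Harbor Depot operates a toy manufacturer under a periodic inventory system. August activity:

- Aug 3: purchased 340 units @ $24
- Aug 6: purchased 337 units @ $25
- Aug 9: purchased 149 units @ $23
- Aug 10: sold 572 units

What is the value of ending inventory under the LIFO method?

Aug 10, 572 sold [LIFO — newest first]: 149 @ $23 + 337 @ $25 + 86 @ $24 = $13,916
Ending inventory: 254 @ $24 = $6,096
Check: goods available $20,012 = COGS $13,916 + ending $6,096

Ending inventory = $6,096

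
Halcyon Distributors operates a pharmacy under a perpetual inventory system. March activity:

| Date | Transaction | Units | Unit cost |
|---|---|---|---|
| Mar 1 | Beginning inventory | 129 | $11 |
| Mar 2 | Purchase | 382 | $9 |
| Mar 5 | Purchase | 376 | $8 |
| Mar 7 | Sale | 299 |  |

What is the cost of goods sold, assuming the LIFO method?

COGS = $2,392

Mar 7, 299 sold [LIFO — newest first]: 299 @ $8 = $2,392
Ending inventory: 129 @ $11 + 382 @ $9 + 77 @ $8 = $5,473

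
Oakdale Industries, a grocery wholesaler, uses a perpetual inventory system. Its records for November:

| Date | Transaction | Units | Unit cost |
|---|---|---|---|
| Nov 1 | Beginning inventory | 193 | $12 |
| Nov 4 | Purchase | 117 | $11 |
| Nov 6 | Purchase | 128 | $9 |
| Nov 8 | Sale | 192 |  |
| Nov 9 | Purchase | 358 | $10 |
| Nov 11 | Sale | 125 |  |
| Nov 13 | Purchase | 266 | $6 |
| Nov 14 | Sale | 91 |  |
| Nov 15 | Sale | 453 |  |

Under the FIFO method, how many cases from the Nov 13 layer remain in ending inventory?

201

Nov 8, 192 sold [FIFO — oldest first]: 192 @ $12 = $2,304
Nov 11, 125 sold [FIFO — oldest first]: 1 @ $12 + 117 @ $11 + 7 @ $9 = $1,362
Nov 14, 91 sold [FIFO — oldest first]: 91 @ $9 = $819
Nov 15, 453 sold [FIFO — oldest first]: 30 @ $9 + 358 @ $10 + 65 @ $6 = $4,240
Total COGS = $2,304 + $1,362 + $819 + $4,240 = $8,725
Ending inventory: 201 @ $6 = $1,206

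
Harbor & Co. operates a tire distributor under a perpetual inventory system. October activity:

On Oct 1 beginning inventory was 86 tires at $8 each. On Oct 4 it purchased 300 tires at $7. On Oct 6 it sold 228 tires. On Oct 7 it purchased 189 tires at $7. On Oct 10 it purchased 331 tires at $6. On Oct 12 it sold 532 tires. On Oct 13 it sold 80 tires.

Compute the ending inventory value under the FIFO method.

Oct 6, 228 sold [FIFO — oldest first]: 86 @ $8 + 142 @ $7 = $1,682
Oct 12, 532 sold [FIFO — oldest first]: 158 @ $7 + 189 @ $7 + 185 @ $6 = $3,539
Oct 13, 80 sold [FIFO — oldest first]: 80 @ $6 = $480
Total COGS = $1,682 + $3,539 + $480 = $5,701
Ending inventory: 66 @ $6 = $396
Check: goods available $6,097 = COGS $5,701 + ending $396

Ending inventory = $396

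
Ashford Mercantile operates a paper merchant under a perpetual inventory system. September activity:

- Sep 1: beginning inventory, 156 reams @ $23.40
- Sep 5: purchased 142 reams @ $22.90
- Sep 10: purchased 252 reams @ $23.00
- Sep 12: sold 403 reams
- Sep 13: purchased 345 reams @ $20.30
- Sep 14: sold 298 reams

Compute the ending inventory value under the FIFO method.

Ending inventory = $3,938.20

Sep 12, 403 sold [FIFO — oldest first]: 156 @ $23.40 + 142 @ $22.90 + 105 @ $23.00 = $9,317.20
Sep 14, 298 sold [FIFO — oldest first]: 147 @ $23.00 + 151 @ $20.30 = $6,446.30
Total COGS = $9,317.20 + $6,446.30 = $15,763.50
Ending inventory: 194 @ $20.30 = $3,938.20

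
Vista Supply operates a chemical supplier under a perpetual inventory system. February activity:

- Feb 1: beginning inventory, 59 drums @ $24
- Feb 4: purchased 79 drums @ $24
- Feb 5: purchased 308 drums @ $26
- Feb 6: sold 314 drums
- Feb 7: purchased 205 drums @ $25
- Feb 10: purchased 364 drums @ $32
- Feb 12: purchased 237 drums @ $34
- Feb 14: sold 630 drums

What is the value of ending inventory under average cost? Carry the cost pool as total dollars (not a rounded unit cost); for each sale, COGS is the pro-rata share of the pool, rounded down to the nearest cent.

After Feb 1: 59 on hand, pool $1,416.00 (≈ $24.0000 each)
After Feb 4: 138 on hand, pool $3,312.00 (≈ $24.0000 each)
After Feb 5: 446 on hand, pool $11,320.00 (≈ $25.3812 each)
Feb 6, sell 314: 314/446 × $11,320.00 → $7,969.68
After Feb 7: 337 on hand, pool $8,475.32 (≈ $25.1493 each)
After Feb 10: 701 on hand, pool $20,123.32 (≈ $28.7066 each)
After Feb 12: 938 on hand, pool $28,181.32 (≈ $30.0441 each)
Feb 14, sell 630: 630/938 × $28,181.32 → $18,927.75
Total COGS = $7,969.68 + $18,927.75 = $26,897.43
Ending inventory (cost pool remaining) = $9,253.57

Ending inventory = $9,253.57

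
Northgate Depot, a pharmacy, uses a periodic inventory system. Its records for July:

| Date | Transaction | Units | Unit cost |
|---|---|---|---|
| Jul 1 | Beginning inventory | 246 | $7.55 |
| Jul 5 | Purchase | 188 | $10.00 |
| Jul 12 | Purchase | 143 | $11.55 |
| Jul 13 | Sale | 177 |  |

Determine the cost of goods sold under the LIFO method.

COGS = $1,991.65

Jul 13, 177 sold [LIFO — newest first]: 143 @ $11.55 + 34 @ $10.00 = $1,991.65
Ending inventory: 246 @ $7.55 + 154 @ $10.00 = $3,397.30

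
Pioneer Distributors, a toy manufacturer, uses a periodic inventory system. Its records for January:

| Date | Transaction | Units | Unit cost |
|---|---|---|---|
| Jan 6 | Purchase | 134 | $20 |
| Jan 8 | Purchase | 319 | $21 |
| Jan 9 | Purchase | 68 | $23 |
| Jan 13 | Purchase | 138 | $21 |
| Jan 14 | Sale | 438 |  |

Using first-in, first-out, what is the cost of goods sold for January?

COGS = $9,064

Jan 14, 438 sold [FIFO — oldest first]: 134 @ $20 + 304 @ $21 = $9,064
Ending inventory: 15 @ $21 + 68 @ $23 + 138 @ $21 = $4,777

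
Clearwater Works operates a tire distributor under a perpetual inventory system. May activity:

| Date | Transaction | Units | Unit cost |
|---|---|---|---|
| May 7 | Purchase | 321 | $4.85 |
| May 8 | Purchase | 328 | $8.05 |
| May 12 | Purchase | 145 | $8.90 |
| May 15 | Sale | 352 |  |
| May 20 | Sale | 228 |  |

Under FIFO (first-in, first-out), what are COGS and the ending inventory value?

COGS = $3,641.80; ending inventory = $1,845.95

May 15, 352 sold [FIFO — oldest first]: 321 @ $4.85 + 31 @ $8.05 = $1,806.40
May 20, 228 sold [FIFO — oldest first]: 228 @ $8.05 = $1,835.40
Total COGS = $1,806.40 + $1,835.40 = $3,641.80
Ending inventory: 69 @ $8.05 + 145 @ $8.90 = $1,845.95
Check: goods available $5,487.75 = COGS $3,641.80 + ending $1,845.95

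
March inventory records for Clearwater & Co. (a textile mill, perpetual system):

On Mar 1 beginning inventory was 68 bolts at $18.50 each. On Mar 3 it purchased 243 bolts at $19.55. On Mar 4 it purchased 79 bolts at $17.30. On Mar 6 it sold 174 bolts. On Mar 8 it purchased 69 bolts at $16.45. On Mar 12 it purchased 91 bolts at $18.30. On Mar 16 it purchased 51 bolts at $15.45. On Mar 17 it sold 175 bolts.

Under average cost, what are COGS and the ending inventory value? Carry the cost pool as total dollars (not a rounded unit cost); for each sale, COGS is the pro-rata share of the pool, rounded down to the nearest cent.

After Mar 1: 68 on hand, pool $1,258.00 (≈ $18.5000 each)
After Mar 3: 311 on hand, pool $6,008.65 (≈ $19.3204 each)
After Mar 4: 390 on hand, pool $7,375.35 (≈ $18.9112 each)
Mar 6, sell 174: 174/390 × $7,375.35 → $3,290.54
After Mar 8: 285 on hand, pool $5,219.86 (≈ $18.3153 each)
After Mar 12: 376 on hand, pool $6,885.16 (≈ $18.3116 each)
After Mar 16: 427 on hand, pool $7,673.11 (≈ $17.9698 each)
Mar 17, sell 175: 175/427 × $7,673.11 → $3,144.71
Total COGS = $3,290.54 + $3,144.71 = $6,435.25
Ending inventory (cost pool remaining) = $4,528.40
Check: goods available $10,963.65 = COGS $6,435.25 + ending $4,528.40

COGS = $6,435.25; ending inventory = $4,528.40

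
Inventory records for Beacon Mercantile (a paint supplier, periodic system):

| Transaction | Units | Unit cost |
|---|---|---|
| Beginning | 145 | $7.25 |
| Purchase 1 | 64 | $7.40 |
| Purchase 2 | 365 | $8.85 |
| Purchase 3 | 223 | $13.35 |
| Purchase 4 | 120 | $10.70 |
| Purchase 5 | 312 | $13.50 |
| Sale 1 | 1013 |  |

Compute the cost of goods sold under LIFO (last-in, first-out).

Sale 1 (1013) [LIFO — newest first]: 312 @ $13.50 + 120 @ $10.70 + 223 @ $13.35 + 358 @ $8.85 = $11,641.35
Ending inventory: 145 @ $7.25 + 64 @ $7.40 + 7 @ $8.85 = $1,586.80
Check: goods available $13,228.15 = COGS $11,641.35 + ending $1,586.80

COGS = $11,641.35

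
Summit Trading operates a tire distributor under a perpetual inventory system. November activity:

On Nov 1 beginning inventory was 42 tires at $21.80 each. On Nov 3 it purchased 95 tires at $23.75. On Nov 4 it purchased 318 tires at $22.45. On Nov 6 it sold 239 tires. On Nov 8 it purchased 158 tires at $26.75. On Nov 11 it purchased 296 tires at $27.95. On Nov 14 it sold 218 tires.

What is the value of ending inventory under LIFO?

Nov 6, 239 sold [LIFO — newest first]: 239 @ $22.45 = $5,365.55
Nov 14, 218 sold [LIFO — newest first]: 218 @ $27.95 = $6,093.10
Total COGS = $5,365.55 + $6,093.10 = $11,458.65
Ending inventory: 42 @ $21.80 + 95 @ $23.75 + 79 @ $22.45 + 158 @ $26.75 + 78 @ $27.95 = $11,352.00
Check: goods available $22,810.65 = COGS $11,458.65 + ending $11,352.00

Ending inventory = $11,352.00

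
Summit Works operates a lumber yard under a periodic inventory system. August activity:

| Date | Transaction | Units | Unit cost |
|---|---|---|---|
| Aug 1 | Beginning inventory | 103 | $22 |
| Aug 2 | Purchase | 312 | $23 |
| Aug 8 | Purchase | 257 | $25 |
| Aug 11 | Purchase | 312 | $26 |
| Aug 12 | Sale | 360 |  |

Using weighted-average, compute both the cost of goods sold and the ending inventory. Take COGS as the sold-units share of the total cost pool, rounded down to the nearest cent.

Aug 12, sell 360: 360/984 × $23,979.00 → $8,772.80
Ending inventory (cost pool remaining) = $15,206.20
Check: goods available $23,979.00 = COGS $8,772.80 + ending $15,206.20

COGS = $8,772.80; ending inventory = $15,206.20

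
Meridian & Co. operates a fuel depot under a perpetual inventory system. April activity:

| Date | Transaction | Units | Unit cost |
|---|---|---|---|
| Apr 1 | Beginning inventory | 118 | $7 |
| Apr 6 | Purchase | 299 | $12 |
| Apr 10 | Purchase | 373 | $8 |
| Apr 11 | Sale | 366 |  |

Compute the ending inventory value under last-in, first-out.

Ending inventory = $4,470

Apr 11, 366 sold [LIFO — newest first]: 366 @ $8 = $2,928
Ending inventory: 118 @ $7 + 299 @ $12 + 7 @ $8 = $4,470
Check: goods available $7,398 = COGS $2,928 + ending $4,470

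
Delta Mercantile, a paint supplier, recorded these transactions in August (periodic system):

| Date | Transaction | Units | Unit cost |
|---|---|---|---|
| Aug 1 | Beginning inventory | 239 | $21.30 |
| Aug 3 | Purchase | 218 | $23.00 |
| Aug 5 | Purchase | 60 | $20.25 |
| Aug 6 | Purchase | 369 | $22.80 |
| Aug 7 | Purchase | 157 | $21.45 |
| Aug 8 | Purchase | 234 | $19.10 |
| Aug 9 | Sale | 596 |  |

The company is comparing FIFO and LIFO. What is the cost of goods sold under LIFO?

FIFO COGS: 239 @ $21.30 + 218 @ $23.00 + 60 @ $20.25 + 79 @ $22.80 = $13,120.90
LIFO COGS: 234 @ $19.10 + 157 @ $21.45 + 205 @ $22.80 = $12,511.05

COGS = $12,511.05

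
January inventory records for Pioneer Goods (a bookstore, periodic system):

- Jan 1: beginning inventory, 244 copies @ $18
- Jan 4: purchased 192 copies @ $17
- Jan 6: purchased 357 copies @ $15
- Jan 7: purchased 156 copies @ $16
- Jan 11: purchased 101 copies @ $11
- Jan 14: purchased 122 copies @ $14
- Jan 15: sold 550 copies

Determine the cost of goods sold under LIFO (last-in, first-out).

Jan 15, 550 sold [LIFO — newest first]: 122 @ $14 + 101 @ $11 + 156 @ $16 + 171 @ $15 = $7,880
Ending inventory: 244 @ $18 + 192 @ $17 + 186 @ $15 = $10,446
Check: goods available $18,326 = COGS $7,880 + ending $10,446

COGS = $7,880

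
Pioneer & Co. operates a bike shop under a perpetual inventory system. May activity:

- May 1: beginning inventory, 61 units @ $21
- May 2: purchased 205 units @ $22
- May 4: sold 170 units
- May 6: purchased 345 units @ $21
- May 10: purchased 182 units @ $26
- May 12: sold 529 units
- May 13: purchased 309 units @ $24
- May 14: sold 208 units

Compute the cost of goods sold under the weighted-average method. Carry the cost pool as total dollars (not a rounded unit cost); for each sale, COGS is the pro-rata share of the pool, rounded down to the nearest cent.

After May 1: 61 on hand, pool $1,281.00 (≈ $21.0000 each)
After May 2: 266 on hand, pool $5,791.00 (≈ $21.7707 each)
May 4, sell 170: 170/266 × $5,791.00 → $3,701.01
After May 6: 441 on hand, pool $9,334.99 (≈ $21.1678 each)
After May 10: 623 on hand, pool $14,066.99 (≈ $22.5794 each)
May 12, sell 529: 529/623 × $14,066.99 → $11,944.52
After May 13: 403 on hand, pool $9,538.47 (≈ $23.6687 each)
May 14, sell 208: 208/403 × $9,538.47 → $4,923.08
Total COGS = $3,701.01 + $11,944.52 + $4,923.08 = $20,568.61
Ending inventory (cost pool remaining) = $4,615.39
Check: goods available $25,184.00 = COGS $20,568.61 + ending $4,615.39

COGS = $20,568.61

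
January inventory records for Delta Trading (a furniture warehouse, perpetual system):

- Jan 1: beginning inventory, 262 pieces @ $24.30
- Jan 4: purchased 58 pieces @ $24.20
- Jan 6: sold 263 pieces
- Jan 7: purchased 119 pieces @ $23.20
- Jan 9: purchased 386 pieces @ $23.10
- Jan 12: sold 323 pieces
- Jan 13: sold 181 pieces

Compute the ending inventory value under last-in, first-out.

Ending inventory = $1,408.30

Jan 6, 263 sold [LIFO — newest first]: 58 @ $24.20 + 205 @ $24.30 = $6,385.10
Jan 12, 323 sold [LIFO — newest first]: 323 @ $23.10 = $7,461.30
Jan 13, 181 sold [LIFO — newest first]: 63 @ $23.10 + 118 @ $23.20 = $4,192.90
Total COGS = $6,385.10 + $7,461.30 + $4,192.90 = $18,039.30
Ending inventory: 57 @ $24.30 + 1 @ $23.20 = $1,408.30
Check: goods available $19,447.60 = COGS $18,039.30 + ending $1,408.30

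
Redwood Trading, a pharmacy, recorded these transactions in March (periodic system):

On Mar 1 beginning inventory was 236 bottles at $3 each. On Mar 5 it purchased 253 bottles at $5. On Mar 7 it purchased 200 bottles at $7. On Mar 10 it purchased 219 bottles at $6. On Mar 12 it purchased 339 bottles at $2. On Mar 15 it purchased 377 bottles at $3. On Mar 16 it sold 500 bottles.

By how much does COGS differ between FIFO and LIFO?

FIFO COGS: 236 @ $3 + 253 @ $5 + 11 @ $7 = $2,050
LIFO COGS: 377 @ $3 + 123 @ $2 = $1,377
Difference = |$2,050 − $1,377| = $673

$673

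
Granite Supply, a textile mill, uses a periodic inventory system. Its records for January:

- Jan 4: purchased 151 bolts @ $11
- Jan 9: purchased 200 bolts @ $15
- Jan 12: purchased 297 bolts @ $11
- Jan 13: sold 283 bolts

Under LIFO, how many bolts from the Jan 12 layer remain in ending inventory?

Jan 13, 283 sold [LIFO — newest first]: 283 @ $11 = $3,113
Ending inventory: 151 @ $11 + 200 @ $15 + 14 @ $11 = $4,815

14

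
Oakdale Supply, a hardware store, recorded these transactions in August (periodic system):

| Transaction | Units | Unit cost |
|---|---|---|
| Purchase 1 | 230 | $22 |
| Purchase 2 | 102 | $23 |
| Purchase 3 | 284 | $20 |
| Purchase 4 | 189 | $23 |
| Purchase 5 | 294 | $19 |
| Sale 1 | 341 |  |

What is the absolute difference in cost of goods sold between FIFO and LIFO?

FIFO COGS: 230 @ $22 + 102 @ $23 + 9 @ $20 = $7,586
LIFO COGS: 294 @ $19 + 47 @ $23 = $6,667
Difference = |$7,586 − $6,667| = $919

$919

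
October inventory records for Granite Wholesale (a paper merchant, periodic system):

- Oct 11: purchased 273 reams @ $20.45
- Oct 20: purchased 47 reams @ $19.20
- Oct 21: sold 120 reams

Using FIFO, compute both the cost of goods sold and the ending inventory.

COGS = $2,454.00; ending inventory = $4,031.25

Oct 21, 120 sold [FIFO — oldest first]: 120 @ $20.45 = $2,454.00
Ending inventory: 153 @ $20.45 + 47 @ $19.20 = $4,031.25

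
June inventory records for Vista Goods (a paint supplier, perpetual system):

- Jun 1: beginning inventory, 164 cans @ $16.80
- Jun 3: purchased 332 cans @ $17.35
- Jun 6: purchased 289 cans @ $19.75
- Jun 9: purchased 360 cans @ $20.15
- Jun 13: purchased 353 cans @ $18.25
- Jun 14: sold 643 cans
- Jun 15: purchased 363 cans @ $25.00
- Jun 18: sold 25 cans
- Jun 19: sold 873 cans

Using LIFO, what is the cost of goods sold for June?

COGS = $31,532.60

Jun 14, 643 sold [LIFO — newest first]: 353 @ $18.25 + 290 @ $20.15 = $12,285.75
Jun 18, 25 sold [LIFO — newest first]: 25 @ $25.00 = $625.00
Jun 19, 873 sold [LIFO — newest first]: 338 @ $25.00 + 70 @ $20.15 + 289 @ $19.75 + 176 @ $17.35 = $18,621.85
Total COGS = $12,285.75 + $625.00 + $18,621.85 = $31,532.60
Ending inventory: 164 @ $16.80 + 156 @ $17.35 = $5,461.80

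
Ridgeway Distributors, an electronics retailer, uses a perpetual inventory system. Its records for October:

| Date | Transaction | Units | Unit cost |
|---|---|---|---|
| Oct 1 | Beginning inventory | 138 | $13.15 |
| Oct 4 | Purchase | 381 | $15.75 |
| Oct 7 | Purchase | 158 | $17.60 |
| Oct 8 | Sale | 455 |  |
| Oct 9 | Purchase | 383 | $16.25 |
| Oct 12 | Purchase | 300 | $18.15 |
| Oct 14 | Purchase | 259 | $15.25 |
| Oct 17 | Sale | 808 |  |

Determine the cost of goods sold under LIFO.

COGS = $20,899.55

Oct 8, 455 sold [LIFO — newest first]: 158 @ $17.60 + 297 @ $15.75 = $7,458.55
Oct 17, 808 sold [LIFO — newest first]: 259 @ $15.25 + 300 @ $18.15 + 249 @ $16.25 = $13,441.00
Total COGS = $7,458.55 + $13,441.00 = $20,899.55
Ending inventory: 138 @ $13.15 + 84 @ $15.75 + 134 @ $16.25 = $5,315.20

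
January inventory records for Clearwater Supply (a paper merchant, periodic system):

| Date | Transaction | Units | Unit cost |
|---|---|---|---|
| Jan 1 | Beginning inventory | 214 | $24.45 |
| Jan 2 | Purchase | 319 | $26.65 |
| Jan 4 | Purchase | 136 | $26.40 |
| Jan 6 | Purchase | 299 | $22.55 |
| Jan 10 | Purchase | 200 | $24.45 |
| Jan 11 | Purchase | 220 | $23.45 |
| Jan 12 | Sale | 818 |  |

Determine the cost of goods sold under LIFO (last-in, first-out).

COGS = $19,405.05

Jan 12, 818 sold [LIFO — newest first]: 220 @ $23.45 + 200 @ $24.45 + 299 @ $22.55 + 99 @ $26.40 = $19,405.05
Ending inventory: 214 @ $24.45 + 319 @ $26.65 + 37 @ $26.40 = $14,710.45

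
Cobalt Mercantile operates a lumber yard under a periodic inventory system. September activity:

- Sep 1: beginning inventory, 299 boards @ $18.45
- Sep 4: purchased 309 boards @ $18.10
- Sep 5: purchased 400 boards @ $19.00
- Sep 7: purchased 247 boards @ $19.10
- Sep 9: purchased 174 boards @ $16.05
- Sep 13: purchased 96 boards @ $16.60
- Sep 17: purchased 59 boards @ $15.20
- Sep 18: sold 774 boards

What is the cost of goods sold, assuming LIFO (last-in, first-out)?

Sep 18, 774 sold [LIFO — newest first]: 59 @ $15.20 + 96 @ $16.60 + 174 @ $16.05 + 247 @ $19.10 + 198 @ $19.00 = $13,762.80
Ending inventory: 299 @ $18.45 + 309 @ $18.10 + 202 @ $19.00 = $14,947.45

COGS = $13,762.80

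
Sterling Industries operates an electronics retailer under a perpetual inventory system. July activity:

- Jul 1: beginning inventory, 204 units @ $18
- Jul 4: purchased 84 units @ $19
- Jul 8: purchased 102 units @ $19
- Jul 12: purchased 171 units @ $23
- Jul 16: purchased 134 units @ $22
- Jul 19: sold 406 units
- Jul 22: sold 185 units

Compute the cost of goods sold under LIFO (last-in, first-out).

COGS = $12,215

Jul 19, 406 sold [LIFO — newest first]: 134 @ $22 + 171 @ $23 + 101 @ $19 = $8,800
Jul 22, 185 sold [LIFO — newest first]: 1 @ $19 + 84 @ $19 + 100 @ $18 = $3,415
Total COGS = $8,800 + $3,415 = $12,215
Ending inventory: 104 @ $18 = $1,872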